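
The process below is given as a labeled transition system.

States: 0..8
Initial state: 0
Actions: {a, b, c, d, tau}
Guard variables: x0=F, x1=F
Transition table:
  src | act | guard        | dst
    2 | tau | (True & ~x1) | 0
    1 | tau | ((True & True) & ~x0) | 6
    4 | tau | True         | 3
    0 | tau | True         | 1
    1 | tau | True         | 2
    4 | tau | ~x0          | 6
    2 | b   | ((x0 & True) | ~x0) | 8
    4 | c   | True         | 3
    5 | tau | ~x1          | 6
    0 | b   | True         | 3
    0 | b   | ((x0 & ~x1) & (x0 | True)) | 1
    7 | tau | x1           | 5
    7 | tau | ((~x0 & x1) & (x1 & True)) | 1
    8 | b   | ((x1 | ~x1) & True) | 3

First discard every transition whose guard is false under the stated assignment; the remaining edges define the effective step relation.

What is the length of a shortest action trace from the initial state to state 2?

BFS to 2:
  L0 = {0}
  L1 = {1,3}
  L2 = {2,6}
2 enters at depth 2; path tau·tau

Answer: 2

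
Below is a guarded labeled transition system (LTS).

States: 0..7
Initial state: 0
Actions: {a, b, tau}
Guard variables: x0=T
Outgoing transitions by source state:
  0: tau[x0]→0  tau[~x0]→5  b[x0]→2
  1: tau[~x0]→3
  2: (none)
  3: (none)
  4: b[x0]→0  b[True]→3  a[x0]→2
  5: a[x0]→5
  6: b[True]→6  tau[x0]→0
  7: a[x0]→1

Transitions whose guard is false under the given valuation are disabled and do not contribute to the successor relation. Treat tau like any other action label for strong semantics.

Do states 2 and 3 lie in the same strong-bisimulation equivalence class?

Answer: BISIMILAR

Trace:
Refine partition for ~:
  P[0] = {{0,1,2,3,4,5,6,7}}
  P[1] = {{0,6},{1,2,3},{4},{5,7}}
  P[2] = {{0},{1,2,3},{4},{5},{6},{7}}
Fixed point at round 3; 6 class(es).
2∈{1,2,3}, 3∈{1,2,3}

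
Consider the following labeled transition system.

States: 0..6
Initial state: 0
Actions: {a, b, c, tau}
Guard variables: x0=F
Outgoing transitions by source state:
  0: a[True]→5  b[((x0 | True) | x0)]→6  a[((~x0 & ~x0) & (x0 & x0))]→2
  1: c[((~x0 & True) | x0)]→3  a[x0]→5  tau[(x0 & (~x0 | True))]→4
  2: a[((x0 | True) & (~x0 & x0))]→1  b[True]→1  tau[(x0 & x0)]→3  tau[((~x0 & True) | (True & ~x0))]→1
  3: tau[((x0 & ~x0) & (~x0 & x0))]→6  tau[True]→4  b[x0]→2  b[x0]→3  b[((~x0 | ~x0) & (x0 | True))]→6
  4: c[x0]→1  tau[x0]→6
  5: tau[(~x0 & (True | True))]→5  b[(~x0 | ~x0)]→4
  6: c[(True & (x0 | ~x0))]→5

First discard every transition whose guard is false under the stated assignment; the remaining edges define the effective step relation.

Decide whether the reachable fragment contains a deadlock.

Answer: DEADLOCK at state 4

Trace:
Reachable = {0,4,5,6}
  0: a→5  b→6  [deg 2]
  4: ∅  [STUCK]
  5: b→4  tau→5  [deg 2]
  6: c→5  [deg 1]
Path to 4: a·b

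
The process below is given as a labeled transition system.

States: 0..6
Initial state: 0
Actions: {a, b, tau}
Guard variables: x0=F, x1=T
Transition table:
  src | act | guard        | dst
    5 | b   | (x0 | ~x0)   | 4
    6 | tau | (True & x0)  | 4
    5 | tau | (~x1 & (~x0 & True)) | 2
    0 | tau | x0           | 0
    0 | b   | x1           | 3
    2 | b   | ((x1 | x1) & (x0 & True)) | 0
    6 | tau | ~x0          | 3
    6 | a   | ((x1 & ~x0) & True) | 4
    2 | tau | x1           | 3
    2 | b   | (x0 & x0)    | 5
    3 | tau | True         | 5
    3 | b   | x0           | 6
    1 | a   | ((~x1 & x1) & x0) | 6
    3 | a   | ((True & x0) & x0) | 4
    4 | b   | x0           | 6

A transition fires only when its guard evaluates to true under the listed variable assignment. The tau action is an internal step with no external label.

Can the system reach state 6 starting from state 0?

Answer: UNREACHABLE

Trace:
Guard filter leaves 6 enabled edge(s).
Layer 0: {0}
Layer 1: {3}  cumulative {0,3}
Layer 2: {5}  cumulative {0,3,5}
Layer 3: {4}  cumulative {0,3,4,5}
Reachable = {0,3,4,5}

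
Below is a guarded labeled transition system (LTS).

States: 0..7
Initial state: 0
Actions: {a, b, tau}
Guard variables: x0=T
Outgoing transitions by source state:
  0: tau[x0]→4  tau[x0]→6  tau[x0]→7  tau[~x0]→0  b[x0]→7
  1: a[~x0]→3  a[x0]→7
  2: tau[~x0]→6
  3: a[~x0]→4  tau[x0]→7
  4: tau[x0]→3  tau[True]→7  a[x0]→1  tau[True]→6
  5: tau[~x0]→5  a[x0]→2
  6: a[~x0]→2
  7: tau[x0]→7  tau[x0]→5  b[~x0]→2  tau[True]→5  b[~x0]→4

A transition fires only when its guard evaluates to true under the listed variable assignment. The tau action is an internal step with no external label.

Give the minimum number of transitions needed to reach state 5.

Breadth-first toward 5:
  L0 = {0}
  L1 = {4,6,7}
  L2 = {1,3,5}
5 enters at depth 2; path b·tau

Answer: 2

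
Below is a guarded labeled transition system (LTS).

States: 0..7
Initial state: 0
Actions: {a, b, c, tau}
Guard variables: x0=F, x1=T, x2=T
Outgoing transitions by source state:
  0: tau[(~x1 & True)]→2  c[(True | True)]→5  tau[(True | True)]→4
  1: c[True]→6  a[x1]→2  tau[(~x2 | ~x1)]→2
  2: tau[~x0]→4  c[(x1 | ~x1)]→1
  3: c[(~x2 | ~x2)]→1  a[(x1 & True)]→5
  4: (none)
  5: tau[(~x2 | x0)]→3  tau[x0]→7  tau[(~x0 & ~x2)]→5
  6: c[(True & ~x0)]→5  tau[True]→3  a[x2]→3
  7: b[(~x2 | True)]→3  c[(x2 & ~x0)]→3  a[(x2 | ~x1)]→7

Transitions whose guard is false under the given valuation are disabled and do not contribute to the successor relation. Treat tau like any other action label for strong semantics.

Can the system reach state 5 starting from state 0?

13 transition(s) survive guard evaluation.
Layer 0: {0}
Layer 1: {4,5}  total {0,4,5}
Reachable = {0,4,5}
witness 5: c

Answer: REACHABLE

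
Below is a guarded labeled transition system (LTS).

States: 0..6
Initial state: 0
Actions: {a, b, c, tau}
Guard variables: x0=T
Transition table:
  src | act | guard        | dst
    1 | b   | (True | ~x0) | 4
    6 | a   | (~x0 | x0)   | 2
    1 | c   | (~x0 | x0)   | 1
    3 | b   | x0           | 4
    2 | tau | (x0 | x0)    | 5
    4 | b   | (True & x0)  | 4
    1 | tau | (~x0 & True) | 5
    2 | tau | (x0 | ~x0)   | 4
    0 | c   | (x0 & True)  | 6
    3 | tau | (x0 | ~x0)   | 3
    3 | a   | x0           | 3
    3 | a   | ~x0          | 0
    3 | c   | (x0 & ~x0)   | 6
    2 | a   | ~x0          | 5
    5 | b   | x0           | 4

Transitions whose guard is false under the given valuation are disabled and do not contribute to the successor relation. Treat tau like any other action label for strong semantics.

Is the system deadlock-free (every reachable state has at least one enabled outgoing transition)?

Answer: DEADLOCK-FREE

Analysis:
R = {0,2,4,5,6}
  0: c→6  [deg 1]
  2: tau→4  tau→5  [deg 2]
  4: b→4  [deg 1]
  5: b→4  [deg 1]
  6: a→2  [deg 1]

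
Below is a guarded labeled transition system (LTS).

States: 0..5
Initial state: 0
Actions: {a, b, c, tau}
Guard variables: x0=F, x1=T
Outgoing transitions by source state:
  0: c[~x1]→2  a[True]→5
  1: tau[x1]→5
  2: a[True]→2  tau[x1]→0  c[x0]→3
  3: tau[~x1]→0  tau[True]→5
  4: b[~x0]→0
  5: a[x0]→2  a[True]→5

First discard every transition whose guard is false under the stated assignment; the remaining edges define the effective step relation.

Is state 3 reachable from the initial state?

Answer: UNREACHABLE

Working:
7 transition(s) survive guard evaluation.
depth 0: {0}
depth 1: {5}  total {0,5}
R = {0,5}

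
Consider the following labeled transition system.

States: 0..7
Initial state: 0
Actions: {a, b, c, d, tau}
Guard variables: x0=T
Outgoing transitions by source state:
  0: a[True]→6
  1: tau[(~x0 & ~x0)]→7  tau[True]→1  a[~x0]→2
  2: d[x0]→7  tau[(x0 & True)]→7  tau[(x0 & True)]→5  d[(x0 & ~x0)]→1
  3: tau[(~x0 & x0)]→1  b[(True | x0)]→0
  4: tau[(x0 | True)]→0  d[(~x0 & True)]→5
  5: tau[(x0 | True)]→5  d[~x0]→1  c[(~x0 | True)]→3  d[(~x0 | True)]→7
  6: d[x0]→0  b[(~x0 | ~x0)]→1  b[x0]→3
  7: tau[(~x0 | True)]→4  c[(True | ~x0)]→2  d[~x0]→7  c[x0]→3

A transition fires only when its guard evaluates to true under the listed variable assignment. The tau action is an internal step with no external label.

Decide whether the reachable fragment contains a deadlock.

Answer: DEADLOCK-FREE

Trace:
Reachable = {0,3,6}
  0: a→6  [1 out]
  3: b→0  [1 out]
  6: b→3  d→0  [2 out]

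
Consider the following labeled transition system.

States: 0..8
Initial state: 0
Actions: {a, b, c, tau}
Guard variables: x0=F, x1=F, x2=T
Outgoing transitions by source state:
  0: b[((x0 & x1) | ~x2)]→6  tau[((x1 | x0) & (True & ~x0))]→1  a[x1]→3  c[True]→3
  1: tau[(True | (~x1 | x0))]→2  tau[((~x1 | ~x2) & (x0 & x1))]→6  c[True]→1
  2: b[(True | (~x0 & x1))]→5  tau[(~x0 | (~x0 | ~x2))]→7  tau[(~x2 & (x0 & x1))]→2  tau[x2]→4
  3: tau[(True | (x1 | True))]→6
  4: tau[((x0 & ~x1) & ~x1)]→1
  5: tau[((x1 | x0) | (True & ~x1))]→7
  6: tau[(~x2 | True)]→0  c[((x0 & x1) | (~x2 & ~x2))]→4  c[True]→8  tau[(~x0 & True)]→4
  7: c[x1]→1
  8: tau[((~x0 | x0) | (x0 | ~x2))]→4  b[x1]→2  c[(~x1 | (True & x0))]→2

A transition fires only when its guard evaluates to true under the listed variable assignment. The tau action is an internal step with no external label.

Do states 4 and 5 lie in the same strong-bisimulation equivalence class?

Compute ~ classes (split until stable):
  P[0] = {{0,1,2,3,4,5,6,7,8}}
  P[1] = {{0},{1,6,8},{2},{3,5},{4,7}}
  P[2] = {{0},{1},{2},{3},{4,7},{5},{6},{8}}
stable after 3 split(s): 8 block(s)
class of 4: {4,7}; class of 5: {5}

Answer: NOT BISIMILAR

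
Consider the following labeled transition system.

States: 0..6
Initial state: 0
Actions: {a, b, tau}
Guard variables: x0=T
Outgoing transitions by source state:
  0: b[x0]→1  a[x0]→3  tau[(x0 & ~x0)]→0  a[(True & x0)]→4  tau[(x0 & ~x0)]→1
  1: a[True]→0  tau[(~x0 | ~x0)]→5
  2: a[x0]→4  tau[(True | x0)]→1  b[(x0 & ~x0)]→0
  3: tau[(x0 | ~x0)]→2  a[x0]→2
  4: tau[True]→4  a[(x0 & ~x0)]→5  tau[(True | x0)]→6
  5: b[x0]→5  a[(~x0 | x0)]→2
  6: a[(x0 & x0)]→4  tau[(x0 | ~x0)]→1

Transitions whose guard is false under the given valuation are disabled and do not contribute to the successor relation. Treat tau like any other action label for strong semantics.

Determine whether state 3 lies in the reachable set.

Answer: REACHABLE

Analysis:
14 transition(s) survive guard evaluation.
Layer 0: {0}
Layer 1: {1,3,4}  cumulative {0,1,3,4}
Layer 2: {2,6}  cumulative {0,1,2,3,4,6}
Reach set: {0,1,2,3,4,6}
Path to 3: a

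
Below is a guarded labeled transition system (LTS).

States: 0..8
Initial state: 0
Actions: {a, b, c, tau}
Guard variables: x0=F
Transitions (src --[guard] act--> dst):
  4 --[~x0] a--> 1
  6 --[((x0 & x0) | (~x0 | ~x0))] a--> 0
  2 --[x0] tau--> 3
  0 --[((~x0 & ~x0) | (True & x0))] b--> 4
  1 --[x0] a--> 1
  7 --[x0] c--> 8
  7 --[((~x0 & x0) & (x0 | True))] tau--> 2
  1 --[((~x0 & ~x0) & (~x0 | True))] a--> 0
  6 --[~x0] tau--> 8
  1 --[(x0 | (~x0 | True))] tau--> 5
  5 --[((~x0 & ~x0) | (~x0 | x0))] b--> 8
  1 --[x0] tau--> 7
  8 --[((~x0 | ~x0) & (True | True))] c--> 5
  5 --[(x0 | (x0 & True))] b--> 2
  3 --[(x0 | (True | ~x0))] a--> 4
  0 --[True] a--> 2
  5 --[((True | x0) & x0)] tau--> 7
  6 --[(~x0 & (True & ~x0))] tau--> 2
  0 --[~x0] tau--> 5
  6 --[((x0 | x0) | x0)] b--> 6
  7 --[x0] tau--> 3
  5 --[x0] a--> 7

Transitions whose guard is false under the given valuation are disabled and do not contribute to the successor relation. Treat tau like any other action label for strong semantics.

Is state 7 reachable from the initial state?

After dropping false guards: 12 live edges.
L0 = {0}
L1 = {2,4,5}  cumulative {0,2,4,5}
L2 = {1,8}  cumulative {0,1,2,4,5,8}
Reach set: {0,1,2,4,5,8}

Answer: UNREACHABLE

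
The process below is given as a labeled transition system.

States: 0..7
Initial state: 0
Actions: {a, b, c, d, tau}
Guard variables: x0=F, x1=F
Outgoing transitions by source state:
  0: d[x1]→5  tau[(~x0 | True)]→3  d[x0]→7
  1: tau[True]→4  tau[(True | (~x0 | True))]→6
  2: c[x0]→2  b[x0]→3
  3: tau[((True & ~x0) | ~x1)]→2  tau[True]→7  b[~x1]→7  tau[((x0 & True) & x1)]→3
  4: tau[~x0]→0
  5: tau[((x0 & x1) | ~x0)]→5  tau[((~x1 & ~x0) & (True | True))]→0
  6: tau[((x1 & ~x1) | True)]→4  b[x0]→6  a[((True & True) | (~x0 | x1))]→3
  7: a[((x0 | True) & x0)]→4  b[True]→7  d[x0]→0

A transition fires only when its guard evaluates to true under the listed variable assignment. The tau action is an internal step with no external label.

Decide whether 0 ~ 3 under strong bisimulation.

Refine partition for ~:
  round 0: {{0,1,2,3,4,5,6,7}}
  round 1: {{0,1,4,5},{2},{3},{6},{7}}
  round 2: {{0},{1},{2},{3},{4,5},{6},{7}}
  round 3: {{0},{1},{2},{3},{4},{5},{6},{7}}
stable after 4 split(s): 8 block(s)
[0]={0}  [3]={3}

Answer: NOT BISIMILAR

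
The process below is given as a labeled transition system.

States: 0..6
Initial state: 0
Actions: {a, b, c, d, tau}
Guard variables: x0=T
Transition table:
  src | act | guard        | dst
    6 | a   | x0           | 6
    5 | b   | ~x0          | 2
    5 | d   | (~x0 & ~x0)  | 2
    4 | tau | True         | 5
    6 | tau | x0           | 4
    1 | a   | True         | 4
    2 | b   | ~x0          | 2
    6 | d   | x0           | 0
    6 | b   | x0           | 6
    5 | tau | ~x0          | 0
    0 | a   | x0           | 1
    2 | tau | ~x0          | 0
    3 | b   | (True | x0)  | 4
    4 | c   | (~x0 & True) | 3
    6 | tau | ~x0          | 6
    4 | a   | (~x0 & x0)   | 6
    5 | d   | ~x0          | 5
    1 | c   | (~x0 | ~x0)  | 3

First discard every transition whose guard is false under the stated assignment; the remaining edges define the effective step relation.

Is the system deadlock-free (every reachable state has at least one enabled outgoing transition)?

R = {0,1,4,5}
  0: a→1  [deg 1]
  1: a→4  [deg 1]
  4: tau→5  [deg 1]
  5: ∅  [no exit]
Path to 5: a·a·tau

Answer: DEADLOCK at state 5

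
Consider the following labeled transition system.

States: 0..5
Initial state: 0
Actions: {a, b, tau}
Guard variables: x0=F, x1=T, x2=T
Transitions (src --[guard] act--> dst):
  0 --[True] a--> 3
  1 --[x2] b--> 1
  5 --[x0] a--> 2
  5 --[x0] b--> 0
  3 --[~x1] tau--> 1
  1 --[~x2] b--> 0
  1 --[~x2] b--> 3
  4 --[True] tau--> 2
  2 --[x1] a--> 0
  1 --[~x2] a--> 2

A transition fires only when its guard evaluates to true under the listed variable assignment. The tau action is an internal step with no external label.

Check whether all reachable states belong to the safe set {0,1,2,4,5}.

Answer: INVARIANT VIOLATED at state 3

Working:
Inv-set: {0,1,2,4,5}
R = {0,3}
  0: ok
  3: VIOLATES
counterexample path to 3: a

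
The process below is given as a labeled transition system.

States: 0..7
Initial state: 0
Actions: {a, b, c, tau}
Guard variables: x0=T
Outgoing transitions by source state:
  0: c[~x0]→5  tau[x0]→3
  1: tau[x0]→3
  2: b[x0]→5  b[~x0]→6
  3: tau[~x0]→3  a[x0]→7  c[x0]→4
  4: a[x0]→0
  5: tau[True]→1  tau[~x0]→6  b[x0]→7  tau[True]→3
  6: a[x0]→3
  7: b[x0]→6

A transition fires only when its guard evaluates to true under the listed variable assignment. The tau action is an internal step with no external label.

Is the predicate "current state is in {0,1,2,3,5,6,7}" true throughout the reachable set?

Answer: INVARIANT VIOLATED at state 4

Trace:
Safe = {0,1,2,3,5,6,7}
Reachable = {0,3,4,6,7}
  0: ✓
  3: ✓
  4: outside
  6: ✓
  7: ✓
reach 4 via tau·c — violates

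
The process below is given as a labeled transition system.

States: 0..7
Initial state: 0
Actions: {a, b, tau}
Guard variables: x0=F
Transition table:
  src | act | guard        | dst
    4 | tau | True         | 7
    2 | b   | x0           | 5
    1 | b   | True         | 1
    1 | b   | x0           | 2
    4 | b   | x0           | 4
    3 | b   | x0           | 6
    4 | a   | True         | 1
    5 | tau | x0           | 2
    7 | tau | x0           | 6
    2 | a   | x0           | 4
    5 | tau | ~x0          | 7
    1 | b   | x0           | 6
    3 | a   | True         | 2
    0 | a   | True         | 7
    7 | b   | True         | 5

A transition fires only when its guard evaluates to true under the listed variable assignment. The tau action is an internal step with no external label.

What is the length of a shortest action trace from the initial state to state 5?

BFS to 5:
  Layer 0: {0}
  Layer 1: {7}
  Layer 2: {5}
depth(5)=2, e.g. a·b

Answer: 2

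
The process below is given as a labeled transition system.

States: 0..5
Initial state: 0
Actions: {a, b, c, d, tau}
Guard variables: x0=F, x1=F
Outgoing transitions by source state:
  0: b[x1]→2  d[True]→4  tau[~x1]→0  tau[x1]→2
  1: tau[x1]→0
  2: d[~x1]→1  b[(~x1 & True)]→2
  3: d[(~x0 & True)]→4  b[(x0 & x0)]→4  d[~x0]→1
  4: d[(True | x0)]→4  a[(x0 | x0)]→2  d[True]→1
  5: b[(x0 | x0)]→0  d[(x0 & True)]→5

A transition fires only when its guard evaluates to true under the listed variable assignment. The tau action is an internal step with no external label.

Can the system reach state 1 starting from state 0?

After dropping false guards: 8 live edges.
depth 0: {0}
depth 1: {4}  now seen {0,4}
depth 2: {1}  now seen {0,1,4}
R = {0,1,4}
trace reaching 1: d·d

Answer: REACHABLE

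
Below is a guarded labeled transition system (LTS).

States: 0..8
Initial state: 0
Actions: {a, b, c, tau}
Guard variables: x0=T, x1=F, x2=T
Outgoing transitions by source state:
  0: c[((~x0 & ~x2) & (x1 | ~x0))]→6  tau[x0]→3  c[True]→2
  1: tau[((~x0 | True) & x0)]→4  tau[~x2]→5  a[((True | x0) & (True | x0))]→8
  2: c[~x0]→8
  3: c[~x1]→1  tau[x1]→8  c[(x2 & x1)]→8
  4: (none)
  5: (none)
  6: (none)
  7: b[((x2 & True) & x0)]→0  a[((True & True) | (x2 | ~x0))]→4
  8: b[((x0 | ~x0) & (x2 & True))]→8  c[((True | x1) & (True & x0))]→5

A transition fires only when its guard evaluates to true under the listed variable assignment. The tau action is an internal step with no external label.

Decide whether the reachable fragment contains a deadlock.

R = {0,1,2,3,4,5,8}
  0: c→2  tau→3  [deg 2]
  1: a→8  tau→4  [deg 2]
  2: ∅  [deadlock]
  3: c→1  [deg 1]
  4: ∅  [deadlock]
  5: ∅  [deadlock]
  8: b→8  c→5  [deg 2]
trace reaching 2: c

Answer: DEADLOCK at state 2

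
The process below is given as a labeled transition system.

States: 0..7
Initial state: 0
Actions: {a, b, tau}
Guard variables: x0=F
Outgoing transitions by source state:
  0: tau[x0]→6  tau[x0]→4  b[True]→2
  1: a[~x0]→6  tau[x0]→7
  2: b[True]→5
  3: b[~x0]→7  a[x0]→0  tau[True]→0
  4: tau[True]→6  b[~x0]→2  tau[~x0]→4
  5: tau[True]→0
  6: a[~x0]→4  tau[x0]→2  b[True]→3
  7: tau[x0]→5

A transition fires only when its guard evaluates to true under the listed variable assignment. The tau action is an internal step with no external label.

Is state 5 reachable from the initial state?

Answer: REACHABLE

Working:
11 transition(s) survive guard evaluation.
Layer 0: {0}
Layer 1: {2}  cumulative {0,2}
Layer 2: {5}  cumulative {0,2,5}
Reachable = {0,2,5}
Path to 5: b·b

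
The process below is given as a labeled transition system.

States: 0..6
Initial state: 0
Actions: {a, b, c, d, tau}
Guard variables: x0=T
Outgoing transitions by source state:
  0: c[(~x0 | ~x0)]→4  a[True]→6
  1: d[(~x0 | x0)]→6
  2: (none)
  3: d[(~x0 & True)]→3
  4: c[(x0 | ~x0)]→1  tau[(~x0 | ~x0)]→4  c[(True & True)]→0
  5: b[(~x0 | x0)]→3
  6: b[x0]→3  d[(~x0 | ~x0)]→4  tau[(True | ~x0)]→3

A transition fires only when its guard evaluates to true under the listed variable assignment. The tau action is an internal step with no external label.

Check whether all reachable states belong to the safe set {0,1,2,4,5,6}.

Allowed set {0,1,2,4,5,6}
Reachable = {0,3,6}
  0: ✓
  3: outside
  6: ✓
counterexample path to 3: a·b

Answer: INVARIANT VIOLATED at state 3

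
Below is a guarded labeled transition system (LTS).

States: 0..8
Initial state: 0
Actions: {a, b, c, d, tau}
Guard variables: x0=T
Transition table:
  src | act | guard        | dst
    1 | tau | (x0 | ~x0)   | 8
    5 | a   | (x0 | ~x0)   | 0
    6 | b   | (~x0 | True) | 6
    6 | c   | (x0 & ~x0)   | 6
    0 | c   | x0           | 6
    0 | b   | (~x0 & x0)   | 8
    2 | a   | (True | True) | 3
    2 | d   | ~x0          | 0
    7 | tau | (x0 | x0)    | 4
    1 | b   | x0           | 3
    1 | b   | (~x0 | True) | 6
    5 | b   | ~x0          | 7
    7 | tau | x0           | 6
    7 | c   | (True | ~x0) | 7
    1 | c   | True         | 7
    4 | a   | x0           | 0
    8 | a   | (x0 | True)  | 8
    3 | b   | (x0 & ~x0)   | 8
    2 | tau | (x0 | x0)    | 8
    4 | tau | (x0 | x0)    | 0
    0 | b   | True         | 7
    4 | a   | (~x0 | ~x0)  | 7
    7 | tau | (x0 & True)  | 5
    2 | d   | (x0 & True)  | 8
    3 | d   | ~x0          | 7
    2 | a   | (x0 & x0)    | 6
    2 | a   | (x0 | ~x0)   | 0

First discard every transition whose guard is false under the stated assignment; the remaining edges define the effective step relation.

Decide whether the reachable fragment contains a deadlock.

Answer: DEADLOCK-FREE

Trace:
Reachable = {0,4,5,6,7}
  0: b→7  c→6  [deg 2]
  4: a→0  tau→0  [deg 2]
  5: a→0  [deg 1]
  6: b→6  [deg 1]
  7: c→7  tau→4  tau→5  tau→6  [deg 4]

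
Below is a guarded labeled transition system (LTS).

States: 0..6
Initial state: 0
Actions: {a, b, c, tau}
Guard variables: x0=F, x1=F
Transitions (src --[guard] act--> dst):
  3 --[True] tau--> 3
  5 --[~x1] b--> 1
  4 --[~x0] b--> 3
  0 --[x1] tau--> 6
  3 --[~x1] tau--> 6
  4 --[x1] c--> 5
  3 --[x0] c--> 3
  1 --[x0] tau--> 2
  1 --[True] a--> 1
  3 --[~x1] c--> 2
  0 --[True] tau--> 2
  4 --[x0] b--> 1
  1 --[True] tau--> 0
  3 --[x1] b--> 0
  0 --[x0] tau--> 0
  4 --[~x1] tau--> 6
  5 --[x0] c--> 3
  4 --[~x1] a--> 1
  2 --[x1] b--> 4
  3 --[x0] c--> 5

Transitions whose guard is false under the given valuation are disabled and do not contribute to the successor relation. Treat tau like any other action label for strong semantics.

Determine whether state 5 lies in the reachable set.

After dropping false guards: 10 live edges.
depth 0: {0}
depth 1: {2}  cumulative {0,2}
R = {0,2}

Answer: UNREACHABLE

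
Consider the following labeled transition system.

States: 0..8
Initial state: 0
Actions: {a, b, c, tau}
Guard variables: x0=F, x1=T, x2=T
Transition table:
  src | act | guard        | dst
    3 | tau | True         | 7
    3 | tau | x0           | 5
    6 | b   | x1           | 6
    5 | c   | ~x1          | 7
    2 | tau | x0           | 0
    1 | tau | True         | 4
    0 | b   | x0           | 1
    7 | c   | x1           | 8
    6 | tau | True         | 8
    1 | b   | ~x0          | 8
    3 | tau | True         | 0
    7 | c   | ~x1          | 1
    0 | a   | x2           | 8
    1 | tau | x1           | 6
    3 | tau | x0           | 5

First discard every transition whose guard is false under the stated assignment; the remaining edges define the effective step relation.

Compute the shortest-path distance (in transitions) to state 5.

Layered search for 5:
  Layer 0: {0}
  Layer 1: {8}
5 never appears.

Answer: UNREACHABLE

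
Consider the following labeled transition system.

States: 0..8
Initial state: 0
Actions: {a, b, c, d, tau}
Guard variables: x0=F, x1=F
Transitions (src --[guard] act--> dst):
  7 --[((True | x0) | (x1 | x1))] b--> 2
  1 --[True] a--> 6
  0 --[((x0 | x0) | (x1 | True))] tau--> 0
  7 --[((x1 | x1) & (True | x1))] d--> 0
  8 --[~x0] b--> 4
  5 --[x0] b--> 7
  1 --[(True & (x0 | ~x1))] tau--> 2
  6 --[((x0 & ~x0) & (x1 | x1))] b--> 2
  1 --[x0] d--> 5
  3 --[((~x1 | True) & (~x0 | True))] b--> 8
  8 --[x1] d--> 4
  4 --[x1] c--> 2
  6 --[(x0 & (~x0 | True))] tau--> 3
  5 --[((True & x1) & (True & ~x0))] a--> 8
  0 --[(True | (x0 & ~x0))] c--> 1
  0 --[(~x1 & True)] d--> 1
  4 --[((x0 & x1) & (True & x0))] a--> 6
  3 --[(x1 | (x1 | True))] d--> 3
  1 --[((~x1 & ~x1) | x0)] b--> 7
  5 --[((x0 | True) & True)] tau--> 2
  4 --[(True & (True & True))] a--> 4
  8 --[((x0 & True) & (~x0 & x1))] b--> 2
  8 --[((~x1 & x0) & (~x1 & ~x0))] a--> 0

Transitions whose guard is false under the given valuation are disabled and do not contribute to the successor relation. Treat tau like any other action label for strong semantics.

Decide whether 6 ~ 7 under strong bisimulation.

Answer: NOT BISIMILAR

Analysis:
Compute ~ classes (split until stable):
  π0 = {{0,1,2,3,4,5,6,7,8}}
  π1 = {{0},{1},{2,6},{3},{4},{5},{7,8}}
  π2 = {{0},{1},{2,6},{3},{4},{5},{7},{8}}
Fixed point at round 3; 8 class(es).
6∈{2,6}, 7∈{7}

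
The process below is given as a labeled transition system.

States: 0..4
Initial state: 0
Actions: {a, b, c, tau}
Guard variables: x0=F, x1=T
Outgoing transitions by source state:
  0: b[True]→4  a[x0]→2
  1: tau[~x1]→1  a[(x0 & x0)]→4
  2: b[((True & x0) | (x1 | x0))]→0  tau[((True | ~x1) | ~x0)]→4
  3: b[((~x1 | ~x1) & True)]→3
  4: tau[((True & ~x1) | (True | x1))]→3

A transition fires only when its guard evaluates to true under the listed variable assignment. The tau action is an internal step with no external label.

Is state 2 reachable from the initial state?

Answer: UNREACHABLE

Trace:
After dropping false guards: 4 live edges.
L0 = {0}
L1 = {4}  cumulative {0,4}
L2 = {3}  cumulative {0,3,4}
R = {0,3,4}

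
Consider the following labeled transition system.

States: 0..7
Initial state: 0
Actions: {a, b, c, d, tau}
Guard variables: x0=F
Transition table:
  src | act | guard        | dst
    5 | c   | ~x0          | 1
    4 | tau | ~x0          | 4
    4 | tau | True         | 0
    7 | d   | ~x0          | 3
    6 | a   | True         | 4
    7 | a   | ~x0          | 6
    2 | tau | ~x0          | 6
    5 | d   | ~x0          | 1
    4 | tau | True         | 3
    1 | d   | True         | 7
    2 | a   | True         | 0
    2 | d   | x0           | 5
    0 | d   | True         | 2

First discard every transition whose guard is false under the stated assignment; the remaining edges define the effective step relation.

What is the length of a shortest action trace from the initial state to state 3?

Breadth-first toward 3:
  Layer 0: {0}
  Layer 1: {2}
  Layer 2: {6}
  Layer 3: {4}
  Layer 4: {3}
first hit 3 at d=4 via d·tau·a·tau

Answer: 4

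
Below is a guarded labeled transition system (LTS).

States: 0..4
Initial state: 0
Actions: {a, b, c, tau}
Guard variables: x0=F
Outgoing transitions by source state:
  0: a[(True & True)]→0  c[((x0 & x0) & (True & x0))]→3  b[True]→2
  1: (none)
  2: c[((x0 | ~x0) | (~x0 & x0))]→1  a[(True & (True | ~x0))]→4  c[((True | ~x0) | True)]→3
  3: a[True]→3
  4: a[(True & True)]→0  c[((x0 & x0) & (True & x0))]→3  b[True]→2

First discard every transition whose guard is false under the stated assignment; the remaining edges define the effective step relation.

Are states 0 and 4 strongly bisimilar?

Bisimulation quotient by refinement:
  π0 = {{0,1,2,3,4}}
  π1 = {{0,4},{1},{2},{3}}
4 equivalence class(es) (converged in 2)
class of 0: {0,4}; class of 4: {0,4}

Answer: BISIMILAR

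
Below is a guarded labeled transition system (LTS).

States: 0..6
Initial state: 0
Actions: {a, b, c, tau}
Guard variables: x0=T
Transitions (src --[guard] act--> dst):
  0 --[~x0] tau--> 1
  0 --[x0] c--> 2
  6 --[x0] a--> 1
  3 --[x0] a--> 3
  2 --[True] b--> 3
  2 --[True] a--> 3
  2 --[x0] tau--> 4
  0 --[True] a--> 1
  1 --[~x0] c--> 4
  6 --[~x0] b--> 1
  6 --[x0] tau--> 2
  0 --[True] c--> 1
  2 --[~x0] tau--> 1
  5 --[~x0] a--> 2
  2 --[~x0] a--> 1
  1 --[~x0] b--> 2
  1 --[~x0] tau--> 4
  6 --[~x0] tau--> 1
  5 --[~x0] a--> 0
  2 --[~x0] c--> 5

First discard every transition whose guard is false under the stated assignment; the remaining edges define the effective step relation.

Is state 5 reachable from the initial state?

Answer: UNREACHABLE

Analysis:
After dropping false guards: 9 live edges.
Layer 0: {0}
Layer 1: {1,2}  cumulative {0,1,2}
Layer 2: {3,4}  cumulative {0,1,2,3,4}
Reach set: {0,1,2,3,4}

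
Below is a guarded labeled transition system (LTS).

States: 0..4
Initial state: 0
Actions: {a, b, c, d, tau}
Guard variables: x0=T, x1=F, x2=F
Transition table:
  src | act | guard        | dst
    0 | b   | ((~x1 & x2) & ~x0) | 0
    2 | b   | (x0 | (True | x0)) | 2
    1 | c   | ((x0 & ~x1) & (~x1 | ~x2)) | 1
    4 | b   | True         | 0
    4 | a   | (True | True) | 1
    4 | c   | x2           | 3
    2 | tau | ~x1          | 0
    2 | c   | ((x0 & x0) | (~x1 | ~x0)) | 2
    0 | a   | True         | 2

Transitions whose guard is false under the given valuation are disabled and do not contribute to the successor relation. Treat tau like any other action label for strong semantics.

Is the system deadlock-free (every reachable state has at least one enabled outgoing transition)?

Reach set: {0,2}
  0: a→2  [1 exit(s)]
  2: b→2  c→2  tau→0  [3 exit(s)]

Answer: DEADLOCK-FREE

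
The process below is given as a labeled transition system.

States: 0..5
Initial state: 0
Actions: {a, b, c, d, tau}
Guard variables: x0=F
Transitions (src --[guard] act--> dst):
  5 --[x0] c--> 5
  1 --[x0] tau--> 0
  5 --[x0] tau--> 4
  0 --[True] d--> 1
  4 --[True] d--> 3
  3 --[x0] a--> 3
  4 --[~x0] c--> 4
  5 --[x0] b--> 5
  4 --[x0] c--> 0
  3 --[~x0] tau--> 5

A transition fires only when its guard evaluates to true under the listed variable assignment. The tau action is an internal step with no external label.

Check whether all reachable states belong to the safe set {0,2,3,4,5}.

Answer: INVARIANT VIOLATED at state 1

Working:
Inv-set: {0,2,3,4,5}
Reachable = {0,1}
  0: safe
  1: outside
witness against invariant: d → 1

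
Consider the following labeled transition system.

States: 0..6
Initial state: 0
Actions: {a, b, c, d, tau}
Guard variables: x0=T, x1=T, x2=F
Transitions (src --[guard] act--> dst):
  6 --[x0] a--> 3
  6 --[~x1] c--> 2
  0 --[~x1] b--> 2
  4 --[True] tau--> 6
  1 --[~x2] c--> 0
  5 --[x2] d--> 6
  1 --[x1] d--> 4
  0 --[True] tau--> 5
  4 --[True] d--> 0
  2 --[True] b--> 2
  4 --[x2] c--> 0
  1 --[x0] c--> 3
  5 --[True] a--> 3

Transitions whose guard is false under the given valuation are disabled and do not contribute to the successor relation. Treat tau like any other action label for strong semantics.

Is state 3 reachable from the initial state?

Answer: REACHABLE

Trace:
9 transition(s) survive guard evaluation.
L0 = {0}
L1 = {5}  total {0,5}
L2 = {3}  total {0,3,5}
Reach set: {0,3,5}
witness 3: tau·a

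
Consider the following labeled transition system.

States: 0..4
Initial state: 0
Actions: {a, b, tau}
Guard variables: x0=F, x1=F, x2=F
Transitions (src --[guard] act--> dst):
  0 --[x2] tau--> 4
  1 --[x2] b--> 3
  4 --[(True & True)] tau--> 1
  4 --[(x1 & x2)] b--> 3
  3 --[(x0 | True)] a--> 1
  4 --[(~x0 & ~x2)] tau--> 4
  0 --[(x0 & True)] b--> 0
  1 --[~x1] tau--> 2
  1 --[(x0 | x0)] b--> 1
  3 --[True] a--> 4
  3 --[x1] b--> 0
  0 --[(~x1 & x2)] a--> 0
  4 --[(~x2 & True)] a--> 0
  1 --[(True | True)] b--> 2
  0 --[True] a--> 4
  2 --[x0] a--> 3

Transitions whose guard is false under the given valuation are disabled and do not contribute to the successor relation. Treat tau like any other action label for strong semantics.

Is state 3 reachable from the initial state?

8 transition(s) survive guard evaluation.
Layer 0: {0}
Layer 1: {4}  total {0,4}
Layer 2: {1}  total {0,1,4}
Layer 3: {2}  total {0,1,2,4}
R = {0,1,2,4}

Answer: UNREACHABLE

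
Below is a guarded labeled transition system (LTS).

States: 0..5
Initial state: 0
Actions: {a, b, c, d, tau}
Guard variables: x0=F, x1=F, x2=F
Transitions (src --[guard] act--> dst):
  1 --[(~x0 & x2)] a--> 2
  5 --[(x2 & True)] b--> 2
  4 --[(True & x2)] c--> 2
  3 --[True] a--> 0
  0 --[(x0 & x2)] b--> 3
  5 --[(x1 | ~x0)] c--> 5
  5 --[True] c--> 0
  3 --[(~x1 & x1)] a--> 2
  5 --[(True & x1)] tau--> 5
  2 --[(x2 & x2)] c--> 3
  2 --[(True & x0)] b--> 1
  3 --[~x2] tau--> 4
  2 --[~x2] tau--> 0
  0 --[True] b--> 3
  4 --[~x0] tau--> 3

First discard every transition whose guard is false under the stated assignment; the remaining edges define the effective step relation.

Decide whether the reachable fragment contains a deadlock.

Reach set: {0,3,4}
  0: b→3  [1 exit(s)]
  3: a→0  tau→4  [2 exit(s)]
  4: tau→3  [1 exit(s)]

Answer: DEADLOCK-FREE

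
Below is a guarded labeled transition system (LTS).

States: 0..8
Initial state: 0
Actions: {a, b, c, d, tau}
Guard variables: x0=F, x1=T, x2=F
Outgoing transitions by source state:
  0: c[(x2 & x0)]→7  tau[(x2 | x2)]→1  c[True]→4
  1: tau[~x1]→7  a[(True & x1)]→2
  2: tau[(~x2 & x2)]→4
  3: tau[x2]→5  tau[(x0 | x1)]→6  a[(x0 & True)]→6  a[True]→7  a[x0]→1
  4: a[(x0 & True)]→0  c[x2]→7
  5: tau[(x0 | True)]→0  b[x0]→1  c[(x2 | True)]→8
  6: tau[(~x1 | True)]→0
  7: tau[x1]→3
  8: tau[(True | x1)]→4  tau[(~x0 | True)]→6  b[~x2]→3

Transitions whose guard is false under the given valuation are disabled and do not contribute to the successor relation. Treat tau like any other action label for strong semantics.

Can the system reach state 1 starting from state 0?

11 transition(s) survive guard evaluation.
Layer 0: {0}
Layer 1: {4}  total {0,4}
Reach set: {0,4}

Answer: UNREACHABLE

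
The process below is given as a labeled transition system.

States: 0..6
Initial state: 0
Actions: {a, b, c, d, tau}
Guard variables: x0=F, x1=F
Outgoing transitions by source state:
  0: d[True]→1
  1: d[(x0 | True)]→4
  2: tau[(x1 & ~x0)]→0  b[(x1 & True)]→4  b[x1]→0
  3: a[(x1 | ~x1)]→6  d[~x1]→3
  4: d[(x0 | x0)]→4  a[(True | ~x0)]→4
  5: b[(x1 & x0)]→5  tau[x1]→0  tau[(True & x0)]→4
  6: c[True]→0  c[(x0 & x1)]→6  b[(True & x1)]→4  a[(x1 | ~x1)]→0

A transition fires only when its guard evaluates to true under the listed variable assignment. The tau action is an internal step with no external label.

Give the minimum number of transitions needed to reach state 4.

Answer: 2

Working:
Breadth-first toward 4:
  depth 0: {0}
  depth 1: {1}
  depth 2: {4}
4 enters at depth 2; path d·d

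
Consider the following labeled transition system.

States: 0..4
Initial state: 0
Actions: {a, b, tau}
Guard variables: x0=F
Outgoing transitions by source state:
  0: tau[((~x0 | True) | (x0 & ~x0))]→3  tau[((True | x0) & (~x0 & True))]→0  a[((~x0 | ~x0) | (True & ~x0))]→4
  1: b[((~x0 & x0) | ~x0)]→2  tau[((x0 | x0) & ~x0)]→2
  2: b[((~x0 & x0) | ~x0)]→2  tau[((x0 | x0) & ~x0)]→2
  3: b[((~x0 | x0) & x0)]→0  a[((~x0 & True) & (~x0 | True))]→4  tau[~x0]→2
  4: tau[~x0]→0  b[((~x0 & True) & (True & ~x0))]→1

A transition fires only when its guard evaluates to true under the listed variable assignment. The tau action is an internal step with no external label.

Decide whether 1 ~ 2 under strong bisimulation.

Compute ~ classes (split until stable):
  P[0] = {{0,1,2,3,4}}
  P[1] = {{0,3},{1,2},{4}}
  P[2] = {{0},{1,2},{3},{4}}
stable after 3 split(s): 4 block(s)
1∈{1,2}, 2∈{1,2}

Answer: BISIMILAR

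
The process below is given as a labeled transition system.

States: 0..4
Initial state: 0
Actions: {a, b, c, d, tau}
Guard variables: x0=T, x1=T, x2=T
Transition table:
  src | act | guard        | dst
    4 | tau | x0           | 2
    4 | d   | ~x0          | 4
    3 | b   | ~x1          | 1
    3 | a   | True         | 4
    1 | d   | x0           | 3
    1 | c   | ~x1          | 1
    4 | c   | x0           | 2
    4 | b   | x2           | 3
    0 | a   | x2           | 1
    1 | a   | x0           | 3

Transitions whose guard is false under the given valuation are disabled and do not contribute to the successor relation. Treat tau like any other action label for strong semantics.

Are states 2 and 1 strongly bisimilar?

Answer: NOT BISIMILAR

Trace:
Bisimulation quotient by refinement:
  π0 = {{0,1,2,3,4}}
  π1 = {{0,3},{1},{2},{4}}
  π2 = {{0},{1},{2},{3},{4}}
5 equivalence class(es) (converged in 3)
class of 2: {2}; class of 1: {1}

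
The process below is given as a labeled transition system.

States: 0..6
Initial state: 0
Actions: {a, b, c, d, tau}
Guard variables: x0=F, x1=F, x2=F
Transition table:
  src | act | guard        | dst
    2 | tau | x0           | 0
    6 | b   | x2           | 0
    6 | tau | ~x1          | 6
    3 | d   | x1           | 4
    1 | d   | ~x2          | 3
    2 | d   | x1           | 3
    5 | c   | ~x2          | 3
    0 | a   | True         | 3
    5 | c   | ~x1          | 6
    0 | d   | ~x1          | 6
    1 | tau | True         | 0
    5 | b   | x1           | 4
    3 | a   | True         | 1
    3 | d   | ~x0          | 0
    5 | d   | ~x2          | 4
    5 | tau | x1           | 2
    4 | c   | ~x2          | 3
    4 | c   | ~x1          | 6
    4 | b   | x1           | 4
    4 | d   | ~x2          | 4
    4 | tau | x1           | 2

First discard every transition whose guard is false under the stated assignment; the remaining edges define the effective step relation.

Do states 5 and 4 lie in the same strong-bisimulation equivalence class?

Compute ~ classes (split until stable):
  P[0] = {{0,1,2,3,4,5,6}}
  P[1] = {{0,3},{1},{2},{4,5},{6}}
  P[2] = {{0},{1},{2},{3},{4,5},{6}}
Fixed point at round 3; 6 class(es).
5∈{4,5}, 4∈{4,5}

Answer: BISIMILAR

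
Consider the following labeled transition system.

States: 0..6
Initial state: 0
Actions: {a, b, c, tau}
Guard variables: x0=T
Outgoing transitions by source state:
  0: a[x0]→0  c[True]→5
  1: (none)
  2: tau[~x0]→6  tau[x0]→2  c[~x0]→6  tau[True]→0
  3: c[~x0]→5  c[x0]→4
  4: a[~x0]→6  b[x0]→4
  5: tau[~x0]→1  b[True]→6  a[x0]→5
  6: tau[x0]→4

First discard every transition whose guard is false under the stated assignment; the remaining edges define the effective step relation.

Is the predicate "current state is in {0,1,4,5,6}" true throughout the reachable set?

Safe = {0,1,4,5,6}
Reach set: {0,4,5,6}
  0: ok
  4: ok
  5: ok
  6: ok

Answer: INVARIANT HOLDS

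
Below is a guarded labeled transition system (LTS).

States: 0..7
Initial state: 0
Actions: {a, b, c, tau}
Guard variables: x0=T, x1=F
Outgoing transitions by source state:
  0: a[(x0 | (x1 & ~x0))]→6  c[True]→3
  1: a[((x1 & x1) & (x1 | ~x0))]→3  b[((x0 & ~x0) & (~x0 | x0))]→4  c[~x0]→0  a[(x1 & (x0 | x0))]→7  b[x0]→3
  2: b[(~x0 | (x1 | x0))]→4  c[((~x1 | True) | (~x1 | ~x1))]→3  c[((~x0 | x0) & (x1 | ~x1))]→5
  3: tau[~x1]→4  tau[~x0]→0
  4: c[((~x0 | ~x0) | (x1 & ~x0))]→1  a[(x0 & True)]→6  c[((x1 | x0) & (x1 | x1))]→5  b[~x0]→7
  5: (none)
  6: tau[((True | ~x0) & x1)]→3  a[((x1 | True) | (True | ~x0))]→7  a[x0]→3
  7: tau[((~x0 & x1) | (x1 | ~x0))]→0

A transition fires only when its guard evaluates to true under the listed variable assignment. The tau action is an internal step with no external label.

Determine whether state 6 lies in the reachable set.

10 transition(s) survive guard evaluation.
depth 0: {0}
depth 1: {3,6}  total {0,3,6}
depth 2: {4,7}  total {0,3,4,6,7}
Reachable = {0,3,4,6,7}
Path to 6: a

Answer: REACHABLE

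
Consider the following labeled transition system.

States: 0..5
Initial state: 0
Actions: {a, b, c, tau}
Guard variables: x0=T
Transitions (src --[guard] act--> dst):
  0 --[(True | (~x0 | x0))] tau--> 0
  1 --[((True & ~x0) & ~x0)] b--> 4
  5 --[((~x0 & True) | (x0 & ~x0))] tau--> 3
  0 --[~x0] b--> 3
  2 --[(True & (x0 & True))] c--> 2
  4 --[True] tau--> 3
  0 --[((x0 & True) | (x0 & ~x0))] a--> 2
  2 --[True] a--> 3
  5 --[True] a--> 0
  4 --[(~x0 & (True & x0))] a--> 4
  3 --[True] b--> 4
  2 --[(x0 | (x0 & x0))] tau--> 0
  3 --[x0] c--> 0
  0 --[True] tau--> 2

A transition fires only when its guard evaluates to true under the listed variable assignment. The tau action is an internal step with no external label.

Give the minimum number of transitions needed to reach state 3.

Layered search for 3:
  L0 = {0}
  L1 = {2}
  L2 = {3}
first hit 3 at d=2 via a·a

Answer: 2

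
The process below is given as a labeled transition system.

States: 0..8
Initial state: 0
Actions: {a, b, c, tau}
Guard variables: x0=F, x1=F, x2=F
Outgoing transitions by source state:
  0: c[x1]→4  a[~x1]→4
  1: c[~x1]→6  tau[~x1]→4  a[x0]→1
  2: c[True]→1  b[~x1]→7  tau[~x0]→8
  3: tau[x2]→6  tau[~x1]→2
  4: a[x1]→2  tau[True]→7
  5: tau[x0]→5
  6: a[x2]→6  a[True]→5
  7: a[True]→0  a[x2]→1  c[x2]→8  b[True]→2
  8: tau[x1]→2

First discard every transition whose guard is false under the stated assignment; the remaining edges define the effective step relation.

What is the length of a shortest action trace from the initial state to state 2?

Layered search for 2:
  L0 = {0}
  L1 = {4}
  L2 = {7}
  L3 = {2}
first hit 2 at d=3 via a·tau·b

Answer: 3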